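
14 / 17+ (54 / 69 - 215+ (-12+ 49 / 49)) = -87738 / 391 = -224.39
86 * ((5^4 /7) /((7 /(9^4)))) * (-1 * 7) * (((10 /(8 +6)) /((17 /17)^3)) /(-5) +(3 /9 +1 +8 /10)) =-4913642250 /49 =-100278413.27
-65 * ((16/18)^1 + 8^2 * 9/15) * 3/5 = -22984/15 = -1532.27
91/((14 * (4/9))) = 117/8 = 14.62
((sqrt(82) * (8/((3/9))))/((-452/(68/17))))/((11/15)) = -360 * sqrt(82)/1243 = -2.62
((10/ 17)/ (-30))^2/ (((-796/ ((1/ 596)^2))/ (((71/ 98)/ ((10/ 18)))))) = -71/ 40040501656960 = -0.00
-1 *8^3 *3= -1536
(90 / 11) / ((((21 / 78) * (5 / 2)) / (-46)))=-43056 / 77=-559.17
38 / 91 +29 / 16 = 3247 / 1456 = 2.23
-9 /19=-0.47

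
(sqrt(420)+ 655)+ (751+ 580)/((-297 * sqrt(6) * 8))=-121 * sqrt(6)/1296+ 2 * sqrt(105)+ 655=675.27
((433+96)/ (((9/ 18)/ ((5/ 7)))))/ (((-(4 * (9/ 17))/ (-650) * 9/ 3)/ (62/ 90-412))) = -54096717025/ 1701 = -31802890.67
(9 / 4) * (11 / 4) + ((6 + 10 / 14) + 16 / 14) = 1573 / 112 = 14.04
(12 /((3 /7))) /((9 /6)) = 56 /3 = 18.67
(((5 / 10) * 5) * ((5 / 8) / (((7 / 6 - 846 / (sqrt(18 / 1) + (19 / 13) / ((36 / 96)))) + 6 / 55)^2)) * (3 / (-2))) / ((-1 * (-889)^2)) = 538689311893688304009375 * sqrt(2) / 5423669017010668921419683466790658 + 3057987859808775677251875 / 21694676068042675685678733867162632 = 0.00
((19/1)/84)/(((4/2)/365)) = 6935/168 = 41.28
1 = 1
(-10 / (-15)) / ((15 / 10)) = 4 / 9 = 0.44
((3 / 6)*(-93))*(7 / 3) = -217 / 2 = -108.50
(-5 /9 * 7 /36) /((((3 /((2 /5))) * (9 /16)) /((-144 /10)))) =448 /1215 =0.37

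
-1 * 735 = -735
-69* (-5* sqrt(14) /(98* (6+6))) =115* sqrt(14) /392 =1.10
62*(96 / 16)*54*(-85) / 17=-100440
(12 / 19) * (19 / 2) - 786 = -780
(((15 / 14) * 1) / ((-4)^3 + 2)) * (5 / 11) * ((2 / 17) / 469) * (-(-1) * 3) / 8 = -225 / 304504816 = -0.00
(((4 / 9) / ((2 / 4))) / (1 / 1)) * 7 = 56 / 9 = 6.22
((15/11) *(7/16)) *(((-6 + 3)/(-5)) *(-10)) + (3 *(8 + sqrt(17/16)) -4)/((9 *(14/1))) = -3.40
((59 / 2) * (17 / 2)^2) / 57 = 17051 / 456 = 37.39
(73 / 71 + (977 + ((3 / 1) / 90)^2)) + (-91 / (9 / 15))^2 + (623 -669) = 1529434171 / 63900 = 23934.81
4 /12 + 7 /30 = 17 /30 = 0.57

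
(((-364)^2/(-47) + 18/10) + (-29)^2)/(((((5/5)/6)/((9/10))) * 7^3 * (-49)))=36558/57575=0.63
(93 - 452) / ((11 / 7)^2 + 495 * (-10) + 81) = 17591 / 238460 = 0.07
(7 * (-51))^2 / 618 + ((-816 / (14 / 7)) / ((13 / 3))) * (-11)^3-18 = 336107739 / 2678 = 125507.00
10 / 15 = 2 / 3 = 0.67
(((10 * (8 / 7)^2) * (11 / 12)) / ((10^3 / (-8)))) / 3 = -0.03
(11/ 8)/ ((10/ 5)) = 11/ 16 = 0.69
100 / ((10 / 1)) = 10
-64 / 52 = -16 / 13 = -1.23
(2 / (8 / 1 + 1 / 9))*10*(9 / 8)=405 / 146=2.77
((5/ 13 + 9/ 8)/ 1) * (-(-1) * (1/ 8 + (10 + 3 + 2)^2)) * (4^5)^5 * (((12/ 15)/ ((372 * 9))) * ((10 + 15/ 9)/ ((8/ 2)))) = 8705049061381636096/ 32643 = 266674296522428.58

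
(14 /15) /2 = 7 /15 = 0.47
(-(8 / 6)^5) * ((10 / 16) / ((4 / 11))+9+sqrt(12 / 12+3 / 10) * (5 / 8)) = -48.17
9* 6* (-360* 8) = -155520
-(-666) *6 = 3996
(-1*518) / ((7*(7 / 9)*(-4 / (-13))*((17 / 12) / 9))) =-233766 / 119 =-1964.42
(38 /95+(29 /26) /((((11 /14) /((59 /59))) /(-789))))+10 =-793399 /715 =-1109.65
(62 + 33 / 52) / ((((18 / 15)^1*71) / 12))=16285 / 1846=8.82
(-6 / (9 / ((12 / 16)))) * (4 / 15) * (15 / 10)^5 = -81 / 80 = -1.01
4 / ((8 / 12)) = 6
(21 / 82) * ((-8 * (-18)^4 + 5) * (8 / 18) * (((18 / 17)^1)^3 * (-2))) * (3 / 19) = 3344791968 / 93347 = 35831.81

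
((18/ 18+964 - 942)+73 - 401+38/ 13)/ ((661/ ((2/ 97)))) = -7854/ 833521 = -0.01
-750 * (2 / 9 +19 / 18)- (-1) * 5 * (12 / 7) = -19945 / 21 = -949.76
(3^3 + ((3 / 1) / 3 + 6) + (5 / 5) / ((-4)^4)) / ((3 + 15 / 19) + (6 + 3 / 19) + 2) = 165395 / 58112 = 2.85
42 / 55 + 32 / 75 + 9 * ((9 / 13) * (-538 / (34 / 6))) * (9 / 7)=-969180796 / 1276275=-759.38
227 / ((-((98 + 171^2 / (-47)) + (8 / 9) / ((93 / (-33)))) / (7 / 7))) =2976651 / 6877301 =0.43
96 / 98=48 / 49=0.98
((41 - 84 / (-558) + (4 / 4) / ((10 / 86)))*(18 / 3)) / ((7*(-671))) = -46268 / 728035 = -0.06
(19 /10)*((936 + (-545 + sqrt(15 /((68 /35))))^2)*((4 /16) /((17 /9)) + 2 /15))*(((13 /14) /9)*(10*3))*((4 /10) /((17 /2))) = 1356268993001 /61903800-7296133*sqrt(357) /619038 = 21686.61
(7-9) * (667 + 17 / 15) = -20044 / 15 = -1336.27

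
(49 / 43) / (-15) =-49 / 645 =-0.08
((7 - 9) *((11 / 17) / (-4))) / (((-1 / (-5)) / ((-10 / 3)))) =-275 / 51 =-5.39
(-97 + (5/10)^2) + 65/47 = -17929/188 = -95.37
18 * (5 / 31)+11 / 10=1241 / 310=4.00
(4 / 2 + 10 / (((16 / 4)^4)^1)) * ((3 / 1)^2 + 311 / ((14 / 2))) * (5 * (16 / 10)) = 871.55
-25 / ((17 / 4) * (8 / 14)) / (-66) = 175 / 1122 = 0.16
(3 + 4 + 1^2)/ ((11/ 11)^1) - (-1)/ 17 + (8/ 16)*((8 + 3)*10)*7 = 6682/ 17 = 393.06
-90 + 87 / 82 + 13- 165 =-19757 / 82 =-240.94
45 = 45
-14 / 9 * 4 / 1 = -56 / 9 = -6.22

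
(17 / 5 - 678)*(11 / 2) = -37103 / 10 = -3710.30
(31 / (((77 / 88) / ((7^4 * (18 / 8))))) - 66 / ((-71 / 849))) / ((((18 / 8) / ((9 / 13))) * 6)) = 699744 / 71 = 9855.55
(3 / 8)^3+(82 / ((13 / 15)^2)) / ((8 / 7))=95.58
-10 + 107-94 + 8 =11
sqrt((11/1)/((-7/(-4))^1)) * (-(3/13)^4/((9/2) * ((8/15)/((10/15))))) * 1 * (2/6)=-15 * sqrt(77)/199927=-0.00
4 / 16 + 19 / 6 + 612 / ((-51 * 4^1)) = 5 / 12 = 0.42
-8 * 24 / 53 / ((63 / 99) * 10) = -1056 / 1855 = -0.57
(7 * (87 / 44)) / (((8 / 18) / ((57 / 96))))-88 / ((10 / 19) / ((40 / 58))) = -15813377 / 163328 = -96.82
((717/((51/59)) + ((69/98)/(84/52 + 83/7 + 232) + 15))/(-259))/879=-88031291/23732293284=-0.00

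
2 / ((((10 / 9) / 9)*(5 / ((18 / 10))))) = 729 / 125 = 5.83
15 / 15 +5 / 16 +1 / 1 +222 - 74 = 2405 / 16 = 150.31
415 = 415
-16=-16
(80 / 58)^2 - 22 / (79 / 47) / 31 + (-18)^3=-12008590882 / 2059609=-5830.52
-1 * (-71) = 71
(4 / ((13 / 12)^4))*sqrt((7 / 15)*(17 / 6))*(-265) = -732672*sqrt(1190) / 28561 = -884.93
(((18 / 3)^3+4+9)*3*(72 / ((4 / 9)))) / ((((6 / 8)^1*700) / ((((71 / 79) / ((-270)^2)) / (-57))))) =-16259 / 354611250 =-0.00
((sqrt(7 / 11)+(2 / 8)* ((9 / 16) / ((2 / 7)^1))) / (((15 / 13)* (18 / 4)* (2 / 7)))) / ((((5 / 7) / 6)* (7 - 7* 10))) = -182* sqrt(77) / 22275 - 637 / 14400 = -0.12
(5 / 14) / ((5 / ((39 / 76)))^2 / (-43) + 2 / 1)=-327015 / 190316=-1.72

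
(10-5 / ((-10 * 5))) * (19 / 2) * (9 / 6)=5757 / 40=143.92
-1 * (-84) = 84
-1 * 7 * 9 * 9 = -567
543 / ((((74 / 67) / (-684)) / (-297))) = 3695363694 / 37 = 99874694.43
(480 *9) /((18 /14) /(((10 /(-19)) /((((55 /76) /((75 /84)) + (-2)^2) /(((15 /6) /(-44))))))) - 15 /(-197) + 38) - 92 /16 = 2007698243 /168859436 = 11.89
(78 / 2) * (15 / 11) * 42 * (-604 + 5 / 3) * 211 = -3122658630 / 11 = -283878057.27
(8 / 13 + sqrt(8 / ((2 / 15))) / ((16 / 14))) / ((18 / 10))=40 / 117 + 35 *sqrt(15) / 36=4.11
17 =17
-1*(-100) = 100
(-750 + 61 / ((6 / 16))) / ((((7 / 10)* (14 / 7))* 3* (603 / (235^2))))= -486532250 / 37989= -12807.19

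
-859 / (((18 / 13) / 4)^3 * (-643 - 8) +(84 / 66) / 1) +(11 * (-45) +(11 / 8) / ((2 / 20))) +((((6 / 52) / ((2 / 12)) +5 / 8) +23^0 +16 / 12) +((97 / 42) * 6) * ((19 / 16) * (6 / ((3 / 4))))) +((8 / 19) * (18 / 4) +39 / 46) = -210129989880679 / 678216640920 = -309.83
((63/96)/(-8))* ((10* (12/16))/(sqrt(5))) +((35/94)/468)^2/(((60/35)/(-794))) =-0.28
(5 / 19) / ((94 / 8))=20 / 893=0.02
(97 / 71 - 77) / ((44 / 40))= -53700 / 781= -68.76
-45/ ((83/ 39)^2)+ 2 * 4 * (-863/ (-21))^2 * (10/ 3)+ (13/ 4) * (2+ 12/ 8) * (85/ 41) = 134670722569805/ 2989440216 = 45048.81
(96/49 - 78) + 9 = -3285/49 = -67.04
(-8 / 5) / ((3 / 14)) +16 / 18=-296 / 45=-6.58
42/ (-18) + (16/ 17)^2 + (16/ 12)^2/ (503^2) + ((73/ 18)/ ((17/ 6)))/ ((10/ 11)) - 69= -453236987243/ 6580764090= -68.87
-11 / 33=-1 / 3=-0.33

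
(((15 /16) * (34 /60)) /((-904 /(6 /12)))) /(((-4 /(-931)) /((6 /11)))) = -47481 /1272832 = -0.04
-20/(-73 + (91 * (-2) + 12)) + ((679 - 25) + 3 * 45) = 191747/243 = 789.08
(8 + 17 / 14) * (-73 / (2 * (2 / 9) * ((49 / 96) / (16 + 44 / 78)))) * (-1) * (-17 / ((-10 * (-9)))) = -206834988 / 22295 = -9277.19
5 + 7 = 12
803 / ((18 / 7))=5621 / 18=312.28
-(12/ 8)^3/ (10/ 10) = -27/ 8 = -3.38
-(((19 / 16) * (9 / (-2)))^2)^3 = -25002110044521 / 1073741824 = -23285.03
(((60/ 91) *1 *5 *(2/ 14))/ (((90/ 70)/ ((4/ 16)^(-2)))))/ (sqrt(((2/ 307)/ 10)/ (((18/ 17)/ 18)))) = 1600 *sqrt(26095)/ 4641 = 55.69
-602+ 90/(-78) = -7841/13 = -603.15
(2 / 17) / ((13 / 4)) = 8 / 221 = 0.04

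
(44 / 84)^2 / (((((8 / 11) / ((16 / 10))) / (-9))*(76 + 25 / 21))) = -3993 / 56735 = -0.07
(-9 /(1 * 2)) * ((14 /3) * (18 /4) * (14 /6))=-441 /2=-220.50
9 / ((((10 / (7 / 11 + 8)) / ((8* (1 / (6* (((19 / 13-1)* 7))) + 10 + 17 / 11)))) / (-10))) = -7211.25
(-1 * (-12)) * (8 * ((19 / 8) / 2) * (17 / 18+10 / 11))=6973 / 33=211.30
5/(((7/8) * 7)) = 40/49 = 0.82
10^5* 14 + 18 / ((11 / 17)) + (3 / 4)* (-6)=30800513 / 22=1400023.32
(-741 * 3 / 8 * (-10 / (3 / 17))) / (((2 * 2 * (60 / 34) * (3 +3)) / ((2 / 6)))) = 71383 / 576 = 123.93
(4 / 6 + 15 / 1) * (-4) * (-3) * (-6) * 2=-2256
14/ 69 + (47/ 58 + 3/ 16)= 38443/ 32016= 1.20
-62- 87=-149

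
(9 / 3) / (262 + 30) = 3 / 292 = 0.01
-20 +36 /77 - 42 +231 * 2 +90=490.47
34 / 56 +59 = 1669 / 28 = 59.61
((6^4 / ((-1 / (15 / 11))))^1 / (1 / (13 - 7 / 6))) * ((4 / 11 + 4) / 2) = -5520960 / 121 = -45627.77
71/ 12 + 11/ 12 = 6.83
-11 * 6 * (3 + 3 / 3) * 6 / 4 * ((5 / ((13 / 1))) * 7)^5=-56016.85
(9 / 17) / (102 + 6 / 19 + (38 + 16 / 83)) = 14193 / 3766894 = 0.00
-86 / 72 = -43 / 36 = -1.19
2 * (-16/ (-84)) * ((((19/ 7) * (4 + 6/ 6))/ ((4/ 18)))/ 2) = 570/ 49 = 11.63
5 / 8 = 0.62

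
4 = 4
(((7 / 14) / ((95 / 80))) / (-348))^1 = -2 / 1653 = -0.00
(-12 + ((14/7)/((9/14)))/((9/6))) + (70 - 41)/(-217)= -10.06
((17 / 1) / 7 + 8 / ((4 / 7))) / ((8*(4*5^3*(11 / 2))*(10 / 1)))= 23 / 308000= 0.00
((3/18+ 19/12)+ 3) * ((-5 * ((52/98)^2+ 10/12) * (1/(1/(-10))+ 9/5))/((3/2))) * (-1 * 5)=-62557595/86436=-723.74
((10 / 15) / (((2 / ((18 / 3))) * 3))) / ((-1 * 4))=-1 / 6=-0.17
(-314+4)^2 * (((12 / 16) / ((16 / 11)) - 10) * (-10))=9114484.38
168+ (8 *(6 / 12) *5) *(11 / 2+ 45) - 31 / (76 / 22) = 44423 / 38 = 1169.03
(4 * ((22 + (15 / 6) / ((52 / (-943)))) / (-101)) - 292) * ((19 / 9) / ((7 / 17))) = -35269985 / 23634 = -1492.34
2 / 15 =0.13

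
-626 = -626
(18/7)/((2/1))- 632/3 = -4397/21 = -209.38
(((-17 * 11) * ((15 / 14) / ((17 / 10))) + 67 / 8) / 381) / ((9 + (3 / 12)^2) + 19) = -12262 / 1197483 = -0.01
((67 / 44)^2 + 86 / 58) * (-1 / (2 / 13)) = -2774577 / 112288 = -24.71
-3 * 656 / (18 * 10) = -164 / 15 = -10.93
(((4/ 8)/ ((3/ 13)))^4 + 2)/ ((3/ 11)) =342683/ 3888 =88.14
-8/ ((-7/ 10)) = 80/ 7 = 11.43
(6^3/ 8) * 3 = 81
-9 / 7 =-1.29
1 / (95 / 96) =96 / 95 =1.01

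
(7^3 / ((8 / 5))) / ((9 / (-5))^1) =-8575 / 72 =-119.10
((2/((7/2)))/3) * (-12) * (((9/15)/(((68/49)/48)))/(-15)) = 1344/425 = 3.16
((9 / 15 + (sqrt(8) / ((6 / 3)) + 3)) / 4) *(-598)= -2691 / 5 -299 *sqrt(2) / 2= -749.62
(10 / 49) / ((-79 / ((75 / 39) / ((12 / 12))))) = -250 / 50323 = -0.00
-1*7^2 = -49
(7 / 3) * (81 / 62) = 189 / 62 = 3.05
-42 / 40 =-21 / 20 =-1.05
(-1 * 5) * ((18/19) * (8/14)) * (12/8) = -540/133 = -4.06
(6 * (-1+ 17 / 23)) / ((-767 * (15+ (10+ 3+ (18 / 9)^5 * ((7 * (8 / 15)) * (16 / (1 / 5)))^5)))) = 2187 / 81499179275629748269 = 0.00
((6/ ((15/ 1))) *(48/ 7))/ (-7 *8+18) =-48/ 665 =-0.07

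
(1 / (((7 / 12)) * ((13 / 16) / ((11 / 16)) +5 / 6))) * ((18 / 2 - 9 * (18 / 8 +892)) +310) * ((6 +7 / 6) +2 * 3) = -86574.24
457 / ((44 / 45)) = 20565 / 44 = 467.39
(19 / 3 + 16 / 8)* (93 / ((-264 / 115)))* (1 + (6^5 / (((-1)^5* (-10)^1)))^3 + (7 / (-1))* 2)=-41905235591711 / 264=-158731952998.91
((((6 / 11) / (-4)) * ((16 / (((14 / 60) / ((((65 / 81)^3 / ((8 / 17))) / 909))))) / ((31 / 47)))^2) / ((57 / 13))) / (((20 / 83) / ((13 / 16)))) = -3376824575423518984375 / 2041508117314822390004232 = -0.00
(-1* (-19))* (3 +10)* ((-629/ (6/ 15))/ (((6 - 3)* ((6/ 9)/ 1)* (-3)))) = 776815/ 12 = 64734.58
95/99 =0.96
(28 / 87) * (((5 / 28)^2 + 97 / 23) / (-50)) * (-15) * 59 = 4520757 / 186760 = 24.21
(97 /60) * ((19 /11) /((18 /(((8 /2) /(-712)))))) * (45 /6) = -1843 /281952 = -0.01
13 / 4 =3.25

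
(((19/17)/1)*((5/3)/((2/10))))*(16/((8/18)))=5700/17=335.29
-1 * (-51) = 51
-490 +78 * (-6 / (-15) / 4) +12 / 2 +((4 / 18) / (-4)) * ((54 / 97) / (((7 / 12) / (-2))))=-1616339 / 3395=-476.09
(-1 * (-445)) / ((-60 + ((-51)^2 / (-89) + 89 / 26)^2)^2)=2551781150766224 / 2103943326785780045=0.00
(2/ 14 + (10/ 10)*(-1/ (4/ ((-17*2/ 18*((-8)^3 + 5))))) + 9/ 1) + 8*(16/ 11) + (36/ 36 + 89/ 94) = -9410441/ 43428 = -216.69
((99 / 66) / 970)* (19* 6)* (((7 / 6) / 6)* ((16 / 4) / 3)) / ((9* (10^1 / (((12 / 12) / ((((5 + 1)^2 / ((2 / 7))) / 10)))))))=19 / 471420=0.00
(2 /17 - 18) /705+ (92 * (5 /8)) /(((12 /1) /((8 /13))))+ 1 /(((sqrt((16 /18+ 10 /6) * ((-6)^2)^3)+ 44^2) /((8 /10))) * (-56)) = 9 * sqrt(23) /31752560+ 1446239605607 /494720761080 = 2.92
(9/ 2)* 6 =27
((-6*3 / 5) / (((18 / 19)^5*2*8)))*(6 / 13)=-2476099 / 18195840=-0.14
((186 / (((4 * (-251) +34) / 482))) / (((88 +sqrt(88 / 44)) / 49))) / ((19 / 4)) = -7889376 / 727985 +89652 * sqrt(2) / 727985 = -10.66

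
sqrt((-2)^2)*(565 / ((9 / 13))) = 14690 / 9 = 1632.22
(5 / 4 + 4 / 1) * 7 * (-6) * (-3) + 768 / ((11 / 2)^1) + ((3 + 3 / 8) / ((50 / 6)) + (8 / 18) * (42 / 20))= 5296333 / 6600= 802.47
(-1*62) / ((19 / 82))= -5084 / 19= -267.58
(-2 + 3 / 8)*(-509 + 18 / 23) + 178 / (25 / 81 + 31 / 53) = 180877847 / 176456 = 1025.06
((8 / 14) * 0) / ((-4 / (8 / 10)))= 0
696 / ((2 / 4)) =1392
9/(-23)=-9/23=-0.39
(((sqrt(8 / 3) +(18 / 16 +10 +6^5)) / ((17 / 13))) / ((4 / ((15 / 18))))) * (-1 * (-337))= 21905 * sqrt(6) / 612 +1364615785 / 3264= 418168.49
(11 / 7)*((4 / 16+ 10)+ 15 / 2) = 781 / 28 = 27.89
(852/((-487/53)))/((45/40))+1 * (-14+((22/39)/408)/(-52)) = -19426541837/201477744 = -96.42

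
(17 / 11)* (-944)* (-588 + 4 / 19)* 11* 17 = 3046809088 / 19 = 160358373.05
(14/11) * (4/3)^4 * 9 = 3584/99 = 36.20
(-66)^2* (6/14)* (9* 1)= 117612/7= 16801.71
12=12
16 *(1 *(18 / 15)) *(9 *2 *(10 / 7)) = 493.71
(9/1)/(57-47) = 0.90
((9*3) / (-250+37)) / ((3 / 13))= -39 / 71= -0.55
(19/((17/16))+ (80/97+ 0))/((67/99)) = 27.64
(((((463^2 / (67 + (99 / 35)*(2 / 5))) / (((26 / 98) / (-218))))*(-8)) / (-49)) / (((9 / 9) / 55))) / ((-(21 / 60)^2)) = 205622744800000 / 1084993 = 189515273.19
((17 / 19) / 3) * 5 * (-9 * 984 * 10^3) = -13206315.79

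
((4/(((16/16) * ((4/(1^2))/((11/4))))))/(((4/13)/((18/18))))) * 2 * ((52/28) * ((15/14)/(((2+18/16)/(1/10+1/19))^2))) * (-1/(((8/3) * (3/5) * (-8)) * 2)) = 4690257/1415120000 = 0.00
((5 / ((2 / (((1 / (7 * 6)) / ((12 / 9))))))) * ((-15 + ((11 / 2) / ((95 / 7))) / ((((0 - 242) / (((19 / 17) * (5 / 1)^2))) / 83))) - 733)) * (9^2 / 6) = -453.14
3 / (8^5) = 3 / 32768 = 0.00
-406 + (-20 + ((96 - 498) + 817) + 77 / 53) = -506 / 53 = -9.55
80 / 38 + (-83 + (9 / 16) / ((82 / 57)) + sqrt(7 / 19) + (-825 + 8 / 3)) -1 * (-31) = -65199463 / 74784 + sqrt(133) / 19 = -871.23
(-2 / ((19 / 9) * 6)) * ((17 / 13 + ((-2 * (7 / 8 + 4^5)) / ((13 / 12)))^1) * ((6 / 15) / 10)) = 14748 / 1235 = 11.94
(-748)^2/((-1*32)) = -34969/2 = -17484.50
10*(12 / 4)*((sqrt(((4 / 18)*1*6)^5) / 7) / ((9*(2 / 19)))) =3040*sqrt(3) / 567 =9.29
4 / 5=0.80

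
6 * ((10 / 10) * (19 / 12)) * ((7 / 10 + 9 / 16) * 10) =1919 / 16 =119.94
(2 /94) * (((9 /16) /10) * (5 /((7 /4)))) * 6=27 /1316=0.02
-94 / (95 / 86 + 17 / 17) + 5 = -7179 / 181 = -39.66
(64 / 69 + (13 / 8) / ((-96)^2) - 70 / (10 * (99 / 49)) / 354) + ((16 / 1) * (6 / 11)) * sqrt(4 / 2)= 3030635017 / 3301613568 + 96 * sqrt(2) / 11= 13.26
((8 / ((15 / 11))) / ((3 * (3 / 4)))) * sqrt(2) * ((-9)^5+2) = -20784544 * sqrt(2) / 135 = -217731.73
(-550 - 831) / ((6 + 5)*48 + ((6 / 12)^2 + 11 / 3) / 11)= -182292 / 69743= -2.61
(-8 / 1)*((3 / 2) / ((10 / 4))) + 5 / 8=-167 / 40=-4.18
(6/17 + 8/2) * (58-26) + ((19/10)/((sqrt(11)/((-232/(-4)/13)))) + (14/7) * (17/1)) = 175.85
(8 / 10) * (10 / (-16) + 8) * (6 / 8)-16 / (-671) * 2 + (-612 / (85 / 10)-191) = -6938873 / 26840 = -258.53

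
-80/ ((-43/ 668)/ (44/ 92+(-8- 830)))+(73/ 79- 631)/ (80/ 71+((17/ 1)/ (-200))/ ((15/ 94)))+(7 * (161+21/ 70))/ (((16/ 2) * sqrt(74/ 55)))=-5150678632596480/ 4943426501+11291 * sqrt(4070)/ 5920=-1041803.12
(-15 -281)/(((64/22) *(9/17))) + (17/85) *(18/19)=-656657/3420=-192.00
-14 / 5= -2.80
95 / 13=7.31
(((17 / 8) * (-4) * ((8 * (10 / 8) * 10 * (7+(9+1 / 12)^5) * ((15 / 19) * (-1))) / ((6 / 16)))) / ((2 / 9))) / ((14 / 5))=163497302088125 / 919296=177850553.13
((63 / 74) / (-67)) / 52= -63 / 257816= -0.00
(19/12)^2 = 361/144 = 2.51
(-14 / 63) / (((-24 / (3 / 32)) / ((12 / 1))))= 1 / 96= 0.01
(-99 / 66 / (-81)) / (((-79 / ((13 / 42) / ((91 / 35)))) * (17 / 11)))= -55 / 3045924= -0.00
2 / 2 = 1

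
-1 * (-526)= 526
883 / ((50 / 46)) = 20309 / 25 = 812.36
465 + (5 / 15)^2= 4186 / 9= 465.11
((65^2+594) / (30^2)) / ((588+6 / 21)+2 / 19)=640927 / 70430400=0.01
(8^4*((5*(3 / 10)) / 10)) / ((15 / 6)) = 6144 / 25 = 245.76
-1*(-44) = 44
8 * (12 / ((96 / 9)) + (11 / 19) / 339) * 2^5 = 288.44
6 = 6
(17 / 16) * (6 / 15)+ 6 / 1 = 257 / 40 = 6.42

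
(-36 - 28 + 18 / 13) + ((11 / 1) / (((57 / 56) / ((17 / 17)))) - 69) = -89519 / 741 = -120.81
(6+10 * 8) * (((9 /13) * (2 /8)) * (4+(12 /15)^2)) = 22446 /325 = 69.06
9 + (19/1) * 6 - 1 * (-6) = 129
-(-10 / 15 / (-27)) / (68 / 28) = -14 / 1377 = -0.01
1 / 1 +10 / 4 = 7 / 2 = 3.50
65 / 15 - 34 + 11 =-56 / 3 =-18.67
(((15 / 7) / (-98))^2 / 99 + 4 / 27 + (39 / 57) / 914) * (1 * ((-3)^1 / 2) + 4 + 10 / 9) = 11745921823675 / 21844745373528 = 0.54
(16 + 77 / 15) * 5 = 105.67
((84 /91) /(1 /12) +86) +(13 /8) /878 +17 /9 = 81332417 /821808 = 98.97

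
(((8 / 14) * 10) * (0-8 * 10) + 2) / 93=-1062 / 217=-4.89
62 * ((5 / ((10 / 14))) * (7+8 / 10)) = 3385.20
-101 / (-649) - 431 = -279618 / 649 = -430.84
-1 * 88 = -88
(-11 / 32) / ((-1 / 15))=165 / 32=5.16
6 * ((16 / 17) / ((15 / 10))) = 64 / 17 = 3.76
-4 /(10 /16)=-32 /5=-6.40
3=3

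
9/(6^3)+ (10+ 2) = 289/24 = 12.04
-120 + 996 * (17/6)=2702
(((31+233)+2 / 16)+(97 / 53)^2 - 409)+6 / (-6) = -3202831 / 22472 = -142.53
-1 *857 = -857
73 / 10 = 7.30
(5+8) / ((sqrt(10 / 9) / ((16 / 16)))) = 39 *sqrt(10) / 10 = 12.33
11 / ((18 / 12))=22 / 3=7.33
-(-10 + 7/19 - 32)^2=-1733.19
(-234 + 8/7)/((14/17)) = -13855/49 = -282.76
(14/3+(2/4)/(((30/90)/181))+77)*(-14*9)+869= -43630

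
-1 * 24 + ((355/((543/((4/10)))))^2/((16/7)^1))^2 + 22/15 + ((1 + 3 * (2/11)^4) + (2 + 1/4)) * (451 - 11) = 13042193491741744879/9256938124650480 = 1408.91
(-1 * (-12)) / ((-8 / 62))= -93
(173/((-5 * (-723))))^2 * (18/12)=29929/8712150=0.00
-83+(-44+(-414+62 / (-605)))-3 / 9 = -982706 / 1815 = -541.44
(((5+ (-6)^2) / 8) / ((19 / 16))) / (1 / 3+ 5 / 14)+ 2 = 4546 / 551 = 8.25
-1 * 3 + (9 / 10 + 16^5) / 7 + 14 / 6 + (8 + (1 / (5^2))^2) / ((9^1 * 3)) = 1685208709 / 11250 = 149796.33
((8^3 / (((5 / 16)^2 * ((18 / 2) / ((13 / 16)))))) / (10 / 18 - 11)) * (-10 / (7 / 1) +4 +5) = -2822144 / 8225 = -343.12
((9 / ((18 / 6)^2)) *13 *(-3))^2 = 1521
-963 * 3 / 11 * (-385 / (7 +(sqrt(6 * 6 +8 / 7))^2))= 235935 / 103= 2290.63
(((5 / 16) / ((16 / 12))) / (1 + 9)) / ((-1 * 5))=-3 / 640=-0.00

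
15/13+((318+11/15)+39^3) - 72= 59566.89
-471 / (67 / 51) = -24021 / 67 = -358.52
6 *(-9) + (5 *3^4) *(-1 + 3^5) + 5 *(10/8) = 391849/4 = 97962.25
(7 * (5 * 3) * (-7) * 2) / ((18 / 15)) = -1225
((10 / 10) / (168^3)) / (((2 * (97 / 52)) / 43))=559 / 229969152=0.00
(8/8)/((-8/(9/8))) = -9/64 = -0.14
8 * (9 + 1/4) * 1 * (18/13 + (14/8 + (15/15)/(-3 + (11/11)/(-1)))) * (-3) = -8325/13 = -640.38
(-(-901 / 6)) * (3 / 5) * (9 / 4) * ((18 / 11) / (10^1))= 72981 / 2200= 33.17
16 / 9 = 1.78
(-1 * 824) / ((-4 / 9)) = 1854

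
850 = 850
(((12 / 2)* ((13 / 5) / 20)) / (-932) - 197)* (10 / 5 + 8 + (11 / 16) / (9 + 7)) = -23602394469 / 11929600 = -1978.47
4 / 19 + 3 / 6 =0.71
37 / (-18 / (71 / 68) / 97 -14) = -254819 / 97642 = -2.61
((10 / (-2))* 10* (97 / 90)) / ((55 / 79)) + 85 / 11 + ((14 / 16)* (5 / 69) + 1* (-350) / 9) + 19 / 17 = -33254005 / 309672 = -107.38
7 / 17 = 0.41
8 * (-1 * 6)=-48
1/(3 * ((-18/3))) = -1/18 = -0.06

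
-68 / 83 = -0.82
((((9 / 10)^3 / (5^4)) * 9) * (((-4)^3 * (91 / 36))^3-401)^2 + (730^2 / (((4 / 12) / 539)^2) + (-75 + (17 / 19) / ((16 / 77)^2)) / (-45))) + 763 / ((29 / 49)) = 56470579886553104823187 / 35704800000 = 1581596308803.11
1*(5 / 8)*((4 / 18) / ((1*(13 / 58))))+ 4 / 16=407 / 468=0.87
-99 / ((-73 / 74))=7326 / 73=100.36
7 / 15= 0.47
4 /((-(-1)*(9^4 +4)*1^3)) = 4 /6565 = 0.00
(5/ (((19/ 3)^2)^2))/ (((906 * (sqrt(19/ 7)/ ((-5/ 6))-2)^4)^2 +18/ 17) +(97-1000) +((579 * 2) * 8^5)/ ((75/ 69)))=294228746199532350366339005859375/ 6605637724846699330585771818559725269242081-25478240184707253269760000000000 * sqrt(133)/ 6605637724846699330585771818559725269242081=0.00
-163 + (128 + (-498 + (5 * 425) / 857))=-530.52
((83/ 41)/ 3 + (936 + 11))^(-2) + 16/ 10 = 108697404413/ 67935830480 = 1.60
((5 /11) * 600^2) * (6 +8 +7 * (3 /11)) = 315000000 /121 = 2603305.79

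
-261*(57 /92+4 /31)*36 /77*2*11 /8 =-716445 /2852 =-251.21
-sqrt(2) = -1.41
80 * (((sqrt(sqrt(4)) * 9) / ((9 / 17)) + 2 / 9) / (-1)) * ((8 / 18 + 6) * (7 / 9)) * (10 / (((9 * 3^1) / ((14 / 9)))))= -77302400 * sqrt(2) / 19683 - 9094400 / 177147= -5605.48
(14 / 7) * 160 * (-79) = -25280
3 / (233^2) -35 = -1900112 / 54289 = -35.00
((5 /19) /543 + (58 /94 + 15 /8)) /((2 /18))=29006727 /1293064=22.43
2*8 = 16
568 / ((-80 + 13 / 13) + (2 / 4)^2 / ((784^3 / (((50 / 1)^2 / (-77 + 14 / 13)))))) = -270155414667264 / 37574432681917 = -7.19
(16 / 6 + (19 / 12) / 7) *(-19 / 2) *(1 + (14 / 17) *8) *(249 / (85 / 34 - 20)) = 49434219 / 16660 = 2967.24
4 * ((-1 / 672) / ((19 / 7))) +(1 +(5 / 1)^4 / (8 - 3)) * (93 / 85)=137.86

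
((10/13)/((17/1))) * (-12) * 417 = -50040/221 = -226.43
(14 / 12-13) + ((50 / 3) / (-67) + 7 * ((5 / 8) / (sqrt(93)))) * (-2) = -1519 / 134-35 * sqrt(93) / 372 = -12.24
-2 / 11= -0.18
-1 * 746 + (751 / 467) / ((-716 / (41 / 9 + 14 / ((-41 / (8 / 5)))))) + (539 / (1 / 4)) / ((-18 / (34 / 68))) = -497171578927 / 616916340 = -805.90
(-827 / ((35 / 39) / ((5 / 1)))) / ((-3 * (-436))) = -10751 / 3052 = -3.52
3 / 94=0.03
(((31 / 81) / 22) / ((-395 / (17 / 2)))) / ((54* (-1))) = 527 / 76020120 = 0.00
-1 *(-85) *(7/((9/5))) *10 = 29750/9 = 3305.56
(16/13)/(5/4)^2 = 256/325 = 0.79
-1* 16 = -16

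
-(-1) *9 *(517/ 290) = 4653/ 290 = 16.04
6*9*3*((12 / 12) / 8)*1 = 81 / 4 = 20.25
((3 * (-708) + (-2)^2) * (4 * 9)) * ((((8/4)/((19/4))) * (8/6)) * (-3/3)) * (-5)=-214231.58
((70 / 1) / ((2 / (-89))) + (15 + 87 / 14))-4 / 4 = -43327 / 14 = -3094.79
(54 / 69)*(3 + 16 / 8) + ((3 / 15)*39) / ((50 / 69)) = 14.68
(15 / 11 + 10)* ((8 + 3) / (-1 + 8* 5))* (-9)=-375 / 13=-28.85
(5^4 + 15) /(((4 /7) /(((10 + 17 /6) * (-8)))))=-344960 /3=-114986.67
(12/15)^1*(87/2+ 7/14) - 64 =-144/5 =-28.80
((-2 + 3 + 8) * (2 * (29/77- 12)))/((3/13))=-69810/77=-906.62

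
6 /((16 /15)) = 45 /8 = 5.62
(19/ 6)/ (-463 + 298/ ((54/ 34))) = -171/ 14870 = -0.01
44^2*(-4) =-7744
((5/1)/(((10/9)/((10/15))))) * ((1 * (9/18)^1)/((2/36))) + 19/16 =451/16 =28.19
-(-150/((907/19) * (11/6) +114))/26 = 8550/298649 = 0.03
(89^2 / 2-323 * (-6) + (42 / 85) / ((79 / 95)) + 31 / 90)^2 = 127115476323065476 / 3652389225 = 34803376.23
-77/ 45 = -1.71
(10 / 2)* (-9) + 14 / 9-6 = -445 / 9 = -49.44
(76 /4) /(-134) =-19 /134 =-0.14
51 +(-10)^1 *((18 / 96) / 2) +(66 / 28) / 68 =95385 / 1904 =50.10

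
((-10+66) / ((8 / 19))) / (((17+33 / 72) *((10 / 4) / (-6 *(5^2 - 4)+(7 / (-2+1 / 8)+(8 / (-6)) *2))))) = -4226208 / 10475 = -403.46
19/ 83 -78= -6455/ 83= -77.77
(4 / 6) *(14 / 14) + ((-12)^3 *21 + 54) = -108700 / 3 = -36233.33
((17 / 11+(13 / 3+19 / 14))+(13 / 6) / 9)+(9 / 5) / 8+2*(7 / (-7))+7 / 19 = 9590989 / 1580040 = 6.07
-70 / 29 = -2.41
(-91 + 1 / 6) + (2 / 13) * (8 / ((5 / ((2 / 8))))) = -35401 / 390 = -90.77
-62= -62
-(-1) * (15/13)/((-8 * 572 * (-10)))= 3/118976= 0.00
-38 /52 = -19 /26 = -0.73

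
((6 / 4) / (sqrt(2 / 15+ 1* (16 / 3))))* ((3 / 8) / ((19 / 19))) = 9* sqrt(1230) / 1312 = 0.24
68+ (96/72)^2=628/9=69.78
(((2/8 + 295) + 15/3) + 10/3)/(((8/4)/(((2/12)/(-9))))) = -3643/1296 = -2.81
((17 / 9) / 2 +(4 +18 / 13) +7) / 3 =3119 / 702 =4.44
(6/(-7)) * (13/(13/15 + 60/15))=-1170/511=-2.29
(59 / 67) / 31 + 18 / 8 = 2.28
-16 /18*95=-760 /9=-84.44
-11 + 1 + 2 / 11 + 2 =-7.82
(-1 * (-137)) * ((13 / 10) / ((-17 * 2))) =-1781 / 340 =-5.24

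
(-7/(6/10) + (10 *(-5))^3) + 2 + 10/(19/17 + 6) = -45377999/363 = -125008.26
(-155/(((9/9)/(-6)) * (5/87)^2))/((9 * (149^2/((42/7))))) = 8.46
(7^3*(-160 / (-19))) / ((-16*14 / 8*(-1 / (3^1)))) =5880 / 19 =309.47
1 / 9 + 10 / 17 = 107 / 153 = 0.70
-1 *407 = -407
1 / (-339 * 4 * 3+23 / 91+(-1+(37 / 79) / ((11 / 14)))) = -79079 / 321705326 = -0.00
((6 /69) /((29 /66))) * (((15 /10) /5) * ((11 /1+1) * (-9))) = -21384 /3335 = -6.41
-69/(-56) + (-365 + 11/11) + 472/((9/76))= 1825997/504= 3623.01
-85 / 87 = -0.98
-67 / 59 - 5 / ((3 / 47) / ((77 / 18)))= -1071223 / 3186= -336.23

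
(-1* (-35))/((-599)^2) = 35/358801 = 0.00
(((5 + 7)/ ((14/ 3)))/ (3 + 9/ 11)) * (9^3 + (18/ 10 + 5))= 121407/ 245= 495.54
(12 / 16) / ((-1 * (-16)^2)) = -0.00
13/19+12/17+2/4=1221/646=1.89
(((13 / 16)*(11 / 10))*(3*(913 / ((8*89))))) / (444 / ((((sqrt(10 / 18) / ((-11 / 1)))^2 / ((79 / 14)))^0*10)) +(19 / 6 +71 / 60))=10043 / 142400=0.07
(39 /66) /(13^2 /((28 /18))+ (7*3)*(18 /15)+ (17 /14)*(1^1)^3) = 0.00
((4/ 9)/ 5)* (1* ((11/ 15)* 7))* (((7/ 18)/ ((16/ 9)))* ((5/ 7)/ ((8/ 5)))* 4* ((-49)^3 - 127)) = -566797/ 27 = -20992.48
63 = 63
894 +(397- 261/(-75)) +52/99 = 1295.01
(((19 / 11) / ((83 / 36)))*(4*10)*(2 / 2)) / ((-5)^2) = 5472 / 4565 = 1.20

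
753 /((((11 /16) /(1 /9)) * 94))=2008 /1551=1.29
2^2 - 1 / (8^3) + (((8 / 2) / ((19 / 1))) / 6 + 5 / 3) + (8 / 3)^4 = 44337149 / 787968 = 56.27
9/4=2.25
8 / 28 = 2 / 7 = 0.29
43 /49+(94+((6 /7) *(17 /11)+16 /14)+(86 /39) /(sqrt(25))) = 10277809 /105105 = 97.79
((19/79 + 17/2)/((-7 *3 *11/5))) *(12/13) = -13810/79079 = -0.17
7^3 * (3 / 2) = 1029 / 2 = 514.50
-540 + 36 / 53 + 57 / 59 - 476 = -3171887 / 3127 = -1014.35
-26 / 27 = -0.96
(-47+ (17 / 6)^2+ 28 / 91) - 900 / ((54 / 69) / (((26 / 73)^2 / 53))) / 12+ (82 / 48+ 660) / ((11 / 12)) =993028210033 / 1453985676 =682.97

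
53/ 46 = 1.15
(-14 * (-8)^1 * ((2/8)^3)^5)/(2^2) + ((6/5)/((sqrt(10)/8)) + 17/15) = 4563402857/4026531840 + 24 * sqrt(10)/25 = 4.17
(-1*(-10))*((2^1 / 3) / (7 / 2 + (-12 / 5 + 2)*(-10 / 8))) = 1.67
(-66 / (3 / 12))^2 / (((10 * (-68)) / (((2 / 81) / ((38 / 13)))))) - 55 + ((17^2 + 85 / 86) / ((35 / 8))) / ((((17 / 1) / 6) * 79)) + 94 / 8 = -12116228893 / 276502212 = -43.82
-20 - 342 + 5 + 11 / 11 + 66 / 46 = -8155 / 23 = -354.57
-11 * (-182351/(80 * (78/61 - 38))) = -122357521/179200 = -682.80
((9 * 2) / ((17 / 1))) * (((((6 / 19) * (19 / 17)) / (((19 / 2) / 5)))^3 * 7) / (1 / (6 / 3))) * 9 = 489888000 / 572870539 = 0.86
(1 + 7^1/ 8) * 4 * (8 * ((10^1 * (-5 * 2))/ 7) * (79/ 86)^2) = -9361500/ 12943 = -723.29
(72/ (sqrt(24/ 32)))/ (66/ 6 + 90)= 48 * sqrt(3)/ 101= 0.82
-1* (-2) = 2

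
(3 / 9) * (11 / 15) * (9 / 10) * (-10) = -11 / 5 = -2.20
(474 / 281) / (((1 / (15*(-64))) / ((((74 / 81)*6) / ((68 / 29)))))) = -3785.56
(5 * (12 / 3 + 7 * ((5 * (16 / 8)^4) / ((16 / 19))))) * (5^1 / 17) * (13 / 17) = 217425 / 289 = 752.34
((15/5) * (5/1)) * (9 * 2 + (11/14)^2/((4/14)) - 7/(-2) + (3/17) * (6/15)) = 338883/952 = 355.97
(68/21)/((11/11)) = 68/21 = 3.24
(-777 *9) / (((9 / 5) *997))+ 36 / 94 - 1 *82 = -4007087 / 46859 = -85.51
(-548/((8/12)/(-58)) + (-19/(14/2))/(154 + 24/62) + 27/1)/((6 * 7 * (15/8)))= 3196290634/5276565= 605.75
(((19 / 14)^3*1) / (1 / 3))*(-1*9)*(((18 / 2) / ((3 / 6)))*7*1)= -1666737 / 196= -8503.76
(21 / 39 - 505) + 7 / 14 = -13103 / 26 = -503.96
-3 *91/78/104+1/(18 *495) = -31081/926640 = -0.03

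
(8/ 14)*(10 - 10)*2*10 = 0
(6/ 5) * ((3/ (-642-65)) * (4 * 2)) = -144/ 3535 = -0.04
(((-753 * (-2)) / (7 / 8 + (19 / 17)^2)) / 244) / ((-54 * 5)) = -145078 / 13480695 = -0.01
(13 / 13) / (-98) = -0.01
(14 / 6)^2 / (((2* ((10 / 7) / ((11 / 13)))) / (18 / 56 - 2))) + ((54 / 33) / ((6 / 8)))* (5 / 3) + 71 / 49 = 12001273 / 5045040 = 2.38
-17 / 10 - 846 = -8477 / 10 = -847.70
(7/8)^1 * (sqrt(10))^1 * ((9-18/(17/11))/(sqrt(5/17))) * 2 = -315 * sqrt(34)/68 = -27.01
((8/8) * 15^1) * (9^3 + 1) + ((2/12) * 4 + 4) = 32864/3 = 10954.67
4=4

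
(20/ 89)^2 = 400/ 7921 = 0.05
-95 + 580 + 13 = 498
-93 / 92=-1.01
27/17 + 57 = 996/17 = 58.59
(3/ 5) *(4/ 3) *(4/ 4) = 4/ 5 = 0.80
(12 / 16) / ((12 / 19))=19 / 16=1.19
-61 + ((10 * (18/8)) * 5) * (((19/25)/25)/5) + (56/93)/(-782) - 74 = -1221040177/9090750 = -134.32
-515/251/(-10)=0.21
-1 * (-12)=12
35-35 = 0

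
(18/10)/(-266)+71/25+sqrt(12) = 18841/6650+2 * sqrt(3) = 6.30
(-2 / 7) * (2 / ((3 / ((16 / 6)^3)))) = -2048 / 567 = -3.61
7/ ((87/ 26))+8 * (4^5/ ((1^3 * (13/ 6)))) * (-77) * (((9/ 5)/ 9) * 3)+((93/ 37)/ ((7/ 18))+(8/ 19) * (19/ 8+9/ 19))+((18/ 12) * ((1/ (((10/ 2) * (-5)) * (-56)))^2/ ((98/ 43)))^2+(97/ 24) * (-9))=-194747466916574685051882763451/ 1114720070507097600000000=-174705.27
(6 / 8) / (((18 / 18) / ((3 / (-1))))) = -9 / 4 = -2.25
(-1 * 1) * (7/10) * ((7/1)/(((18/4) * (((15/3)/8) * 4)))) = -98/225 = -0.44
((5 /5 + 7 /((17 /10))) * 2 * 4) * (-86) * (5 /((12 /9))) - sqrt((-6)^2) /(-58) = -6509289 /493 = -13203.43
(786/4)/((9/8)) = 524/3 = 174.67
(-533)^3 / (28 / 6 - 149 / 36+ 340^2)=-1309.85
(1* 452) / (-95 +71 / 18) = -4.96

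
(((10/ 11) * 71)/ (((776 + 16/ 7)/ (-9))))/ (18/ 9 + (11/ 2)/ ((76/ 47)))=-283290/ 2050037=-0.14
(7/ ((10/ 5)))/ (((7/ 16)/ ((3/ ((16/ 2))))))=3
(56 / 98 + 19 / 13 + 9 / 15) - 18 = -6992 / 455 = -15.37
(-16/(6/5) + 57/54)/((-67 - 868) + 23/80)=8840/672993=0.01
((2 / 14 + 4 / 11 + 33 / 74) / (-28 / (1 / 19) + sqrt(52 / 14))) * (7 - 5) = -1443582 / 403162397 - 5427 * sqrt(182) / 5644273558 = -0.00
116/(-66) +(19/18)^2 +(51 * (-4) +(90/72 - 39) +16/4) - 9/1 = -440855/1782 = -247.39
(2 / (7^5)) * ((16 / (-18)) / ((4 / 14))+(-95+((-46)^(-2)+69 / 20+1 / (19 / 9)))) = -12171511 / 1085960295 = -0.01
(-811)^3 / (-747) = 533411731 / 747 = 714071.93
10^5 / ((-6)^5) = -3125 / 243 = -12.86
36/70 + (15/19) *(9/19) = 11223/12635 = 0.89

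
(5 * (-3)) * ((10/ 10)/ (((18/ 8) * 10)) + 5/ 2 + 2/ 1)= -409/ 6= -68.17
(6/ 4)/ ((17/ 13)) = 39/ 34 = 1.15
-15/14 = -1.07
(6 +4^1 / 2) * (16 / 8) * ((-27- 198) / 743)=-3600 / 743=-4.85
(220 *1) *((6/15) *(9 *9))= 7128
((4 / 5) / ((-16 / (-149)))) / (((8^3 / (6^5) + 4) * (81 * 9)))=149 / 59280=0.00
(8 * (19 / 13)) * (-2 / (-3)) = 304 / 39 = 7.79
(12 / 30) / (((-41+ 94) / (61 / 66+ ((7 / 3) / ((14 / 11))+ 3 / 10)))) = 1009 / 43725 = 0.02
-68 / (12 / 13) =-221 / 3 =-73.67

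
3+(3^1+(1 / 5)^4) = 6.00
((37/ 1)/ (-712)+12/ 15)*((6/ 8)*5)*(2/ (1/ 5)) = 39945/ 1424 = 28.05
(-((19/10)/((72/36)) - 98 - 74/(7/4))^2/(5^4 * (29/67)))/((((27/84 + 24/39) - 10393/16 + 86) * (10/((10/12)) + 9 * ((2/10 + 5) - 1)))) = 331435575679/129397634690625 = 0.00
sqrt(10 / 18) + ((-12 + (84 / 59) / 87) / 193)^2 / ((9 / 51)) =7147038272 / 327141689187 + sqrt(5) / 3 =0.77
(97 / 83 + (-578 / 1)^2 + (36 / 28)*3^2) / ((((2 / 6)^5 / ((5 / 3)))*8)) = 39307316715 / 2324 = 16913647.47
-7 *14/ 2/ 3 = -49/ 3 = -16.33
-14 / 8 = -7 / 4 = -1.75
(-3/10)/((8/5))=-3/16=-0.19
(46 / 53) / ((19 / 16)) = 736 / 1007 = 0.73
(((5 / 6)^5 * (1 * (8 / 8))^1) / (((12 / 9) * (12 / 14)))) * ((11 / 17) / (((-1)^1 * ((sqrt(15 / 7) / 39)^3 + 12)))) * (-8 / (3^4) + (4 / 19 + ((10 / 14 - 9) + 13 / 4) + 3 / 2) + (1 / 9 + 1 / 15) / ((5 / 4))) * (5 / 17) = 40240799397556883125 / 2198761747184088730368 - 1869005016003125 * sqrt(105) / 237466268695881582879744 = 0.02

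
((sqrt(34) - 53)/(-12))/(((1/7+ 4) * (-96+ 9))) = -371/30276+ 7 * sqrt(34)/30276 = -0.01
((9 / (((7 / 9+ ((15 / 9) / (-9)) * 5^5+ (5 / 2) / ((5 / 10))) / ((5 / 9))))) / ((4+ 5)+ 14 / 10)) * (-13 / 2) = 675 / 123752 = 0.01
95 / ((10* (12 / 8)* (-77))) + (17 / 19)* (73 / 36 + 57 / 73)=9345493 / 3844764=2.43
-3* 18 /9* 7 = -42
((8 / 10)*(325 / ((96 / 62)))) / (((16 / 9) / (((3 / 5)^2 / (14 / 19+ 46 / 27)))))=5581953 / 400640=13.93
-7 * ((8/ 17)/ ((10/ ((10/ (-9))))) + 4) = -4228/ 153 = -27.63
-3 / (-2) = 3 / 2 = 1.50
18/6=3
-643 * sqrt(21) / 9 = -327.40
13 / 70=0.19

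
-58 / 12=-29 / 6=-4.83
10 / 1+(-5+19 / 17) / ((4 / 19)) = -287 / 34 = -8.44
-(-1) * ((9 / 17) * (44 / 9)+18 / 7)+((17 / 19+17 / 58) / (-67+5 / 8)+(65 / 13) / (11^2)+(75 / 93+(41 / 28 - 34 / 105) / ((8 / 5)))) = 28010221773551 / 4179170828448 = 6.70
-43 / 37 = -1.16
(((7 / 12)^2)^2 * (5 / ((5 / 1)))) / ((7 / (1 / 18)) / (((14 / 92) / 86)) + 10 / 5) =2401 / 1476610560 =0.00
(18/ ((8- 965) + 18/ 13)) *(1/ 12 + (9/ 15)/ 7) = -0.00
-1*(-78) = 78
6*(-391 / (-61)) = 2346 / 61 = 38.46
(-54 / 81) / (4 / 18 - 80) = 3 / 359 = 0.01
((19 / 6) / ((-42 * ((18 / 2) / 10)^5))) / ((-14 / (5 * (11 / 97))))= 13062500 / 2525939073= 0.01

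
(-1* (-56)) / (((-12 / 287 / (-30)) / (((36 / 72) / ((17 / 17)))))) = 20090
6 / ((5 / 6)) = 36 / 5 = 7.20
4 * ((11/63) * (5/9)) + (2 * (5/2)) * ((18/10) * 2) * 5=51250/567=90.39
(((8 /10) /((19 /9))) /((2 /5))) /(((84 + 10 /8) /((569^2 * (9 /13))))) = 209797128 /84227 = 2490.85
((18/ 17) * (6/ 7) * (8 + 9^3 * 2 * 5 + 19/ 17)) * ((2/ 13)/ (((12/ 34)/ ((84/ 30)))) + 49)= 332681.23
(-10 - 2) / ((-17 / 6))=72 / 17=4.24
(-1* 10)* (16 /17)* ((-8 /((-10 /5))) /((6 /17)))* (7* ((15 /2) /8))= -700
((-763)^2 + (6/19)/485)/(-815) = -5364687341/7510225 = -714.32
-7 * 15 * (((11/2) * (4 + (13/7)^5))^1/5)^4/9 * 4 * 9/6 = -541417543209137948508850321/11398895185373143000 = -47497370.09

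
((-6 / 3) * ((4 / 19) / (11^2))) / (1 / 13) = -104 / 2299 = -0.05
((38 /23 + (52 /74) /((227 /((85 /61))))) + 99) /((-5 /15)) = -3558346845 /11783797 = -301.97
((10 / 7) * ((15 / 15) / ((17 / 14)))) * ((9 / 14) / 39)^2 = 45 / 140777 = 0.00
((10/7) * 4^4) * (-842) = -2155520/7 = -307931.43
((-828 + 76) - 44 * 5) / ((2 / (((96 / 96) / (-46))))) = 243 / 23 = 10.57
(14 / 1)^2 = 196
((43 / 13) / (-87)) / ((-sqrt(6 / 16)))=86*sqrt(6) / 3393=0.06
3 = 3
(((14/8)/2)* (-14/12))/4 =-49/192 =-0.26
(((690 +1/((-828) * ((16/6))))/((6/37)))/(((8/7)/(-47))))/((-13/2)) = 18545796787/688896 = 26921.04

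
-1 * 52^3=-140608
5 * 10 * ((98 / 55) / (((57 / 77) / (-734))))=-5035240 / 57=-88337.54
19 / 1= 19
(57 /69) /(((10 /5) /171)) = 3249 /46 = 70.63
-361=-361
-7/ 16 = -0.44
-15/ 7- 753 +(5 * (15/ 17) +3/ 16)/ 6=-2872665/ 3808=-754.38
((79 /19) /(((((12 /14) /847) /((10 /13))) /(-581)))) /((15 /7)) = -1904946197 /2223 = -856925.86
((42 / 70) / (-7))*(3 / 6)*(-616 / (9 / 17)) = 748 / 15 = 49.87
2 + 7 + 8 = 17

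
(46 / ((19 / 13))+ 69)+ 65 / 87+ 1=168971 / 1653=102.22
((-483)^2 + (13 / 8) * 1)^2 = 3483169005625 / 64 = 54424515712.89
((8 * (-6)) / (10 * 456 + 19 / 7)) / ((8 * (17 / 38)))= -84 / 28577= -0.00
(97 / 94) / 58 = 97 / 5452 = 0.02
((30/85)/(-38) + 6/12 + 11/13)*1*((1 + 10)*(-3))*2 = -370491/4199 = -88.23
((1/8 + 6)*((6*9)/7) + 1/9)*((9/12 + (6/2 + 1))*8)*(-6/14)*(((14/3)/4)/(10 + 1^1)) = -2945/36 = -81.81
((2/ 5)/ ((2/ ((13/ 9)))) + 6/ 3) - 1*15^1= -572/ 45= -12.71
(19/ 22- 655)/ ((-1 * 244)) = 14391/ 5368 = 2.68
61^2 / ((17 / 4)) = 14884 / 17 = 875.53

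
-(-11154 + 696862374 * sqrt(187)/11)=11154 - 696862374 * sqrt(187)/11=-866302449.78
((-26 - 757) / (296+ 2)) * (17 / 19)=-13311 / 5662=-2.35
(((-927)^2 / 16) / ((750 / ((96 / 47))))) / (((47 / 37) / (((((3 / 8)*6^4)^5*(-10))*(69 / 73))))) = -118965661846637035909824 / 4031425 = -29509580817362852.07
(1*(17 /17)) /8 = 1 /8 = 0.12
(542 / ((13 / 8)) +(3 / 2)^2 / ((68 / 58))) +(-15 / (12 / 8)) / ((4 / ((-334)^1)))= 2069369 / 1768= 1170.46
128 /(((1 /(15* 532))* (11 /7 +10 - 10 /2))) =3575040 /23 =155436.52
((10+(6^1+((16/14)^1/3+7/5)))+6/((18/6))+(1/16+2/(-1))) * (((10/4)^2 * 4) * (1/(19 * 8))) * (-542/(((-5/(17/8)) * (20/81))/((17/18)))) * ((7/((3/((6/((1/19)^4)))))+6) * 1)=642525588846525/136192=4717792446.30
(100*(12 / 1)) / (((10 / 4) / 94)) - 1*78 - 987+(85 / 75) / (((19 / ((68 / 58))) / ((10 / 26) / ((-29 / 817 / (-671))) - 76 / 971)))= 2365415553807 / 53079715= 44563.46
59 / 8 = 7.38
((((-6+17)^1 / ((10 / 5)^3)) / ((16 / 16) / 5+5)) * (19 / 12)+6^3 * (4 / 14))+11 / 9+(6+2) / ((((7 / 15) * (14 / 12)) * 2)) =25941455 / 366912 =70.70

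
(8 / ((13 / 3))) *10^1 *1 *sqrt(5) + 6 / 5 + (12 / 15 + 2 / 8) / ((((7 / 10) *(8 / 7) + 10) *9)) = 3923 / 3240 + 240 *sqrt(5) / 13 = 42.49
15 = 15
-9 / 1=-9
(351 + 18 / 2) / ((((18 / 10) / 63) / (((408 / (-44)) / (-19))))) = 1285200 / 209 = 6149.28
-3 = -3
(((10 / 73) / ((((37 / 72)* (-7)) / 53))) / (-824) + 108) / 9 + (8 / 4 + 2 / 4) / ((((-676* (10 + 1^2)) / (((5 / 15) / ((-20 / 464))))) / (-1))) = 260607842419 / 21721533834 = 12.00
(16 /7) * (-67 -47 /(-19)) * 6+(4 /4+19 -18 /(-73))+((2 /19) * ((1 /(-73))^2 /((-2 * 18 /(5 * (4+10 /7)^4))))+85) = -1705905296959 /2187932859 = -779.69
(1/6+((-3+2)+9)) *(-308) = -7546/3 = -2515.33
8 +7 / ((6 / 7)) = 97 / 6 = 16.17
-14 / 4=-7 / 2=-3.50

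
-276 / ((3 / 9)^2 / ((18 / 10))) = -4471.20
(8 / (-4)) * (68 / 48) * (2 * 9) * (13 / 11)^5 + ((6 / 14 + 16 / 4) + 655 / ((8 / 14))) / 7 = 46.81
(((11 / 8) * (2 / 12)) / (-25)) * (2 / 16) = -11 / 9600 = -0.00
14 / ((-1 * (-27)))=14 / 27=0.52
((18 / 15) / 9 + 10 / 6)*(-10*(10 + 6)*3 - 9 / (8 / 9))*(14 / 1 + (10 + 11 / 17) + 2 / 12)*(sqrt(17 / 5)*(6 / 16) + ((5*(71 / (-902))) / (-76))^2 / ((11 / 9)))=-15137.56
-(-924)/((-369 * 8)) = -0.31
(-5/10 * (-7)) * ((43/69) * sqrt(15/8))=301 * sqrt(30)/552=2.99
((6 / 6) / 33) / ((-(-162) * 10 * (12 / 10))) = 1 / 64152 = 0.00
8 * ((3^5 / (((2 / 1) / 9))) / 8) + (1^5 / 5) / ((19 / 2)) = 207769 / 190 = 1093.52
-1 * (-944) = 944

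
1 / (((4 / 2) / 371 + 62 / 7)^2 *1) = 137641 / 10810944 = 0.01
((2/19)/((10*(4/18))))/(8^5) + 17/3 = 105840667/18677760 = 5.67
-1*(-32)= 32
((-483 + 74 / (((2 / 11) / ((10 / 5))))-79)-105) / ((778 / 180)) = 13230 / 389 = 34.01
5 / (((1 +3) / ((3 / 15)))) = 1 / 4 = 0.25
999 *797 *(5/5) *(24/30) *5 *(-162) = -515939544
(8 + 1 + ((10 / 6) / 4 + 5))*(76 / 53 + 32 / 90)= 184591 / 7155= 25.80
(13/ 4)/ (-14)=-0.23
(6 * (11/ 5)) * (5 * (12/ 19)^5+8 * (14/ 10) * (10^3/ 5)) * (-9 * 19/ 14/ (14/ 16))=-412837.73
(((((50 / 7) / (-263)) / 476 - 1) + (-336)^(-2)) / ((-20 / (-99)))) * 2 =-1110521159 / 112168448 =-9.90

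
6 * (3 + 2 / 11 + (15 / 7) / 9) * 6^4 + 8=2048296 / 77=26601.25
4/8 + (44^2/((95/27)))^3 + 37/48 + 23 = 166585270.67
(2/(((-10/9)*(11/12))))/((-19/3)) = 324/1045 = 0.31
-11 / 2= -5.50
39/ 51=13/ 17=0.76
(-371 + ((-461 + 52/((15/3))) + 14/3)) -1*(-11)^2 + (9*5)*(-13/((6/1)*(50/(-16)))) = -13601/15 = -906.73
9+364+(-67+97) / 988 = 184277 / 494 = 373.03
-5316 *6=-31896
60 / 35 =12 / 7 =1.71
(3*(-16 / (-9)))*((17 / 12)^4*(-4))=-83521 / 972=-85.93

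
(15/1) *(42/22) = 315/11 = 28.64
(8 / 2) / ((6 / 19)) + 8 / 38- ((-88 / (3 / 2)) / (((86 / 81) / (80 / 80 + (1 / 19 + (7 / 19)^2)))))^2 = -3107633131654 / 722890587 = -4298.90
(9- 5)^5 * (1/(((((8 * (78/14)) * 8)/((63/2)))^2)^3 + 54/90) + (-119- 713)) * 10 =-904301690275320309580789760/106142682681972044267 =-8519680.00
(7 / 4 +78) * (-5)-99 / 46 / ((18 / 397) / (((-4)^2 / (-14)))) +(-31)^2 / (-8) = -598439 / 1288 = -464.63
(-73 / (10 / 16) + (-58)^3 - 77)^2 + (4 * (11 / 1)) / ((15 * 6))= 8582479990679 / 225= 38144355514.13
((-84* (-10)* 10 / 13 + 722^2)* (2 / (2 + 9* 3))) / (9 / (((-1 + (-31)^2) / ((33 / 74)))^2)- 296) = -7609377544601600 / 62574365490247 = -121.61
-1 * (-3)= 3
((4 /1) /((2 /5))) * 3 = 30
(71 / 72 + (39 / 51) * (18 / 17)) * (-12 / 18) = -37367 / 31212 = -1.20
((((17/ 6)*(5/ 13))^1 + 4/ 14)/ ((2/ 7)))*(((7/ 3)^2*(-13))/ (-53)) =36799/ 5724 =6.43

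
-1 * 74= -74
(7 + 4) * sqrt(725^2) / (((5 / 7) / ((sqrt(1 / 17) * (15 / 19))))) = 167475 * sqrt(17) / 323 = 2137.82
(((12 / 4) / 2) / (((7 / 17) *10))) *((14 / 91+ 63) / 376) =41871 / 684320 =0.06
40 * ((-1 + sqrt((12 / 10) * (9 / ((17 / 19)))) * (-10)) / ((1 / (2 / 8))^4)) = -15 * sqrt(9690) / 272 - 5 / 32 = -5.58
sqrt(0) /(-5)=0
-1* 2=-2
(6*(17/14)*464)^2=559984896/49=11428263.18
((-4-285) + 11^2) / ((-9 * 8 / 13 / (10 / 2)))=455 / 3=151.67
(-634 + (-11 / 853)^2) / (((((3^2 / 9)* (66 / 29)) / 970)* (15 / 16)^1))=-6920789918960 / 24011097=-288232.97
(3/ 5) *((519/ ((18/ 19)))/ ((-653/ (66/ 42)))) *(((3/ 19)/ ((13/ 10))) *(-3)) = 17127/ 59423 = 0.29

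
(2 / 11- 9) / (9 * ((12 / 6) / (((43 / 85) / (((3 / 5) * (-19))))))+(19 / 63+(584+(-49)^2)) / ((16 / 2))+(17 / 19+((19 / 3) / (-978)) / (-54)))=43945630974 / 157331642567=0.28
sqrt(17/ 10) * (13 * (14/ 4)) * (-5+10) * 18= 819 * sqrt(170)/ 2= 5339.23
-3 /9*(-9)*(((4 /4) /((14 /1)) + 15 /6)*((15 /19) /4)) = 405 /266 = 1.52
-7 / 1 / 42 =-1 / 6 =-0.17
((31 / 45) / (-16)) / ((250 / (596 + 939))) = -9517 / 36000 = -0.26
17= 17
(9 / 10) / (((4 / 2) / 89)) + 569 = 12181 / 20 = 609.05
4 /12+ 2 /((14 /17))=58 /21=2.76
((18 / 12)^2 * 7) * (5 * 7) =2205 / 4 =551.25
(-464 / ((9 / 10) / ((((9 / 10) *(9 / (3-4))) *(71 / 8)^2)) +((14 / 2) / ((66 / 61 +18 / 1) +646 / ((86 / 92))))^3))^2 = 157348566834690653104216695291260332404822245376 / 1452373981882743023397653524275022129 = 108338877449.95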